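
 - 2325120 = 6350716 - 8675836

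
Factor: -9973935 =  - 3^5*5^1*8209^1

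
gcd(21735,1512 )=189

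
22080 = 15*1472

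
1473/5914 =1473/5914  =  0.25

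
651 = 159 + 492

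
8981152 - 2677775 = 6303377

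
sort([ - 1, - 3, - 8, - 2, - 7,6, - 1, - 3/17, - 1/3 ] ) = [ - 8,-7, - 3, - 2, -1,-1, - 1/3, - 3/17,6 ]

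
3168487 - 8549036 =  - 5380549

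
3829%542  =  35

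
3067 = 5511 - 2444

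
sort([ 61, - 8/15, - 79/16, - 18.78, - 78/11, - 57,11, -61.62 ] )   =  [ - 61.62 ,- 57, - 18.78, - 78/11, - 79/16, - 8/15, 11, 61]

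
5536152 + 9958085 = 15494237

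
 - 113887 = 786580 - 900467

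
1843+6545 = 8388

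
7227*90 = 650430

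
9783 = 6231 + 3552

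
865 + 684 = 1549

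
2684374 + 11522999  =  14207373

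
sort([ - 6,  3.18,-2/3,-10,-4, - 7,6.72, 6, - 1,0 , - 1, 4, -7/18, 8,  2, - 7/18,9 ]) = [ - 10,- 7,  -  6,-4, -1, - 1,-2/3,-7/18,-7/18,0,2,3.18, 4,6, 6.72,8,  9]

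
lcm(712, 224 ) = 19936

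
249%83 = 0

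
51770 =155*334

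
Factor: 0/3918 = 0^1 = 0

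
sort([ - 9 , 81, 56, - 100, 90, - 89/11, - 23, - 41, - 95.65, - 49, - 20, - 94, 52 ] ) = [ - 100, - 95.65, - 94,-49, - 41, - 23, - 20, - 9 , - 89/11,52, 56,81,90] 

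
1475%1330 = 145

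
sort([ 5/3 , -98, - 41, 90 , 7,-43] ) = [ - 98, - 43, - 41,5/3, 7, 90] 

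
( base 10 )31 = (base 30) 11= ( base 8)37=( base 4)133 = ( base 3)1011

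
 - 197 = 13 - 210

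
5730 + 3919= 9649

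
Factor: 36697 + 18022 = 7^1*7817^1 = 54719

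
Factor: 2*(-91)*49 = -8918 = -2^1*7^3*13^1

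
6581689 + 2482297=9063986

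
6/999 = 2/333 = 0.01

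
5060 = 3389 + 1671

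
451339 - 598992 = -147653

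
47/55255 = 47/55255 = 0.00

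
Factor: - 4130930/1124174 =  -  2065465/562087 = - 5^1 * 617^(  -  1 )  *911^(-1)*413093^1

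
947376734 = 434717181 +512659553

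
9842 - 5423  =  4419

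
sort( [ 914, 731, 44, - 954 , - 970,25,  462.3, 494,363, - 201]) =[-970,- 954,-201, 25,44,363 , 462.3,494 , 731, 914 ] 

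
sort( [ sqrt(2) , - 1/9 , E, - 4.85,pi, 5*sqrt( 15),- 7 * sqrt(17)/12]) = [-4.85, - 7 *sqrt( 17)/12 ,-1/9,  sqrt(2),E, pi,5*sqrt(15)]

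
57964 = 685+57279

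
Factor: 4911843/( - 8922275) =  - 3^1 * 5^(  -  2 )*23^( - 1 )*59^ ( - 1 )*139^1*263^( - 1 ) * 11779^1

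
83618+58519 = 142137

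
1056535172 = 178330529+878204643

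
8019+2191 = 10210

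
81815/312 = 81815/312=262.23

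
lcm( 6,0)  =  0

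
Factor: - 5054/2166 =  - 7/3 = - 3^( - 1)*7^1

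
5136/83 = 61 + 73/83= 61.88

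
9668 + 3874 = 13542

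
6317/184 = 34 + 61/184 = 34.33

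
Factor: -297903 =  - 3^1*199^1 *499^1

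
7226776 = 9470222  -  2243446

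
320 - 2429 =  - 2109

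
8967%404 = 79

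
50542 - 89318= - 38776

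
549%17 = 5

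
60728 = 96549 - 35821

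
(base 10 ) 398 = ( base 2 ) 110001110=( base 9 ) 482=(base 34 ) bo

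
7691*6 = 46146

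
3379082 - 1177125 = 2201957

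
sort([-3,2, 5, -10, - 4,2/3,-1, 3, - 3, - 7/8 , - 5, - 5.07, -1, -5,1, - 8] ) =[ - 10 ,  -  8,-5.07 ,-5, - 5,  -  4  , - 3, -3 ,-1, - 1, - 7/8,2/3, 1,  2, 3,5]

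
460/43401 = 20/1887= 0.01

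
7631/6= 1271 + 5/6=1271.83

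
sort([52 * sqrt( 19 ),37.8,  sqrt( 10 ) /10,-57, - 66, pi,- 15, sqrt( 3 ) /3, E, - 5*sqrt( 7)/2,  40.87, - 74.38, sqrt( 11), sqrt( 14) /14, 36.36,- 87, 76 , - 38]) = [ - 87, - 74.38, - 66, - 57, - 38,- 15 , - 5*sqrt( 7)/2,sqrt( 14 ) /14,sqrt( 10 ) /10, sqrt(3) /3, E,pi, sqrt(11), 36.36,37.8,40.87,76 , 52*sqrt( 19)] 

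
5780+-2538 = 3242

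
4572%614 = 274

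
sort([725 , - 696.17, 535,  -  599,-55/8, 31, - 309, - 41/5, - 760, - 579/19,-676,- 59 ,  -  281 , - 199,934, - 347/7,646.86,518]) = [  -  760,  -  696.17,-676,-599, -309,-281, - 199,-59, - 347/7,-579/19, - 41/5,-55/8 , 31, 518,535, 646.86,725,934]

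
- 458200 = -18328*25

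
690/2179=690/2179 = 0.32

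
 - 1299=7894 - 9193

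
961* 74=71114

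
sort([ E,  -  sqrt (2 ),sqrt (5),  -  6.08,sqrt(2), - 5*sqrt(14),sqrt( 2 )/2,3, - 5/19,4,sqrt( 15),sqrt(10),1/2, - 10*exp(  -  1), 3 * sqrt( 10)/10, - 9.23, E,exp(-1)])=[ - 5*sqrt(14 ), - 9.23, - 6.08,  -  10*exp(-1 ), - sqrt( 2 ),-5/19, exp(-1),1/2,sqrt( 2)/2,3*sqrt( 10)/10, sqrt( 2),sqrt(5),E, E,3, sqrt( 10),  sqrt( 15 ),4] 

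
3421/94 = 3421/94= 36.39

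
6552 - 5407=1145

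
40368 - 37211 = 3157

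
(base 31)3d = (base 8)152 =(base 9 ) 127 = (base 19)5b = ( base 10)106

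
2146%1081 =1065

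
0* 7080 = 0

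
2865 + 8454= 11319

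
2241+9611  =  11852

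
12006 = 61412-49406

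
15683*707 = 11087881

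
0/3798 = 0=0.00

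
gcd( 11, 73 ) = 1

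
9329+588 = 9917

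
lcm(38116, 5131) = 266812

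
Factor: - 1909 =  - 23^1*83^1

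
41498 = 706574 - 665076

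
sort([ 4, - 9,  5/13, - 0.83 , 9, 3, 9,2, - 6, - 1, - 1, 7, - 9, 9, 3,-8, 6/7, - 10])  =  [ - 10, - 9, - 9,  -  8, - 6, - 1, -1,-0.83, 5/13, 6/7, 2, 3,3 , 4, 7, 9, 9, 9] 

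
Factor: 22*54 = 2^2*3^3*11^1 = 1188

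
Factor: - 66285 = -3^3*5^1*491^1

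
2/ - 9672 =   -  1/4836 = - 0.00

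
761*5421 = 4125381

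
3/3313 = 3/3313 = 0.00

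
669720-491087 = 178633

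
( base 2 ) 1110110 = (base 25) 4I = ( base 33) 3J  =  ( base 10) 118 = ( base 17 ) 6g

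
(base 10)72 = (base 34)24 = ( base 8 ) 110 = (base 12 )60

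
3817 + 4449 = 8266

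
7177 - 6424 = 753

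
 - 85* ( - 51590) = 4385150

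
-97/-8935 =97/8935= 0.01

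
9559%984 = 703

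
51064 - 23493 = 27571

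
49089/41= 49089/41 = 1197.29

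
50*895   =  44750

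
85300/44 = 1938 + 7/11  =  1938.64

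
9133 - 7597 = 1536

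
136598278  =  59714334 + 76883944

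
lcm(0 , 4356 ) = 0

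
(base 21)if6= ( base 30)959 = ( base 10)8259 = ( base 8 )20103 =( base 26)C5H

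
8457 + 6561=15018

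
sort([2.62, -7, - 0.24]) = [-7, - 0.24,  2.62]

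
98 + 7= 105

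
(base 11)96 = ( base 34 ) 33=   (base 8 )151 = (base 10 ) 105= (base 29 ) 3i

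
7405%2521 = 2363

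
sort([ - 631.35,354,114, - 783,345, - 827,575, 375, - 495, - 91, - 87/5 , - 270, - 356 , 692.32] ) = [ - 827, - 783, - 631.35, - 495, - 356,-270,  -  91, - 87/5,114,345,  354,375, 575,692.32]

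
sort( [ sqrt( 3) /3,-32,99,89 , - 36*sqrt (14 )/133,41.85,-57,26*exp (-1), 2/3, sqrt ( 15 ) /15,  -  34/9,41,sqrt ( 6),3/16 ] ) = [- 57, - 32, - 34/9,-36*sqrt ( 14 ) /133,3/16,sqrt(  15 ) /15,  sqrt( 3)/3,  2/3 , sqrt ( 6),  26*exp(-1 ),41,41.85,89,99] 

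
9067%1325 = 1117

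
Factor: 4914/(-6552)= - 2^ ( -2)*3^1 = - 3/4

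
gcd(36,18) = 18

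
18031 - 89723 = - 71692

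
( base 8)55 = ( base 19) 27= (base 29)1g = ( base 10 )45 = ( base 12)39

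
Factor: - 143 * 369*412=-21740004 = - 2^2 *3^2*11^1 * 13^1  *41^1 * 103^1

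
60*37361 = 2241660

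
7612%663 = 319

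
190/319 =190/319 = 0.60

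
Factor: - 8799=- 3^1 * 7^1*419^1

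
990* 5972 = 5912280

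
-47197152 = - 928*50859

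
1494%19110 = 1494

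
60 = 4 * 15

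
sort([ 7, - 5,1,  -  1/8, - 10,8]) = [ - 10, - 5,  -  1/8,1,7,8 ] 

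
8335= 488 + 7847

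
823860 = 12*68655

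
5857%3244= 2613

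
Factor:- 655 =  - 5^1*131^1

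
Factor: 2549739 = 3^1 * 61^1*13933^1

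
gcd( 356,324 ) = 4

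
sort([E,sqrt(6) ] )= [ sqrt(6),E ] 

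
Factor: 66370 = 2^1*5^1*6637^1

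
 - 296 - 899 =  - 1195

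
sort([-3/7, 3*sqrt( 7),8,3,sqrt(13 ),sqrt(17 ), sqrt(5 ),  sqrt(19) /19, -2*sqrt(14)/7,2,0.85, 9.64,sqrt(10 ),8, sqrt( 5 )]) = [ - 2*sqrt( 14 )/7,-3/7, sqrt(19)/19,0.85,2,sqrt ( 5), sqrt(5),3, sqrt(10 ),sqrt(13 ),sqrt( 17 ),3*sqrt(7 ),8, 8 , 9.64]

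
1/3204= 1/3204 = 0.00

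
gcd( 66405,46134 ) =699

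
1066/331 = 1066/331 = 3.22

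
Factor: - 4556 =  - 2^2*17^1*67^1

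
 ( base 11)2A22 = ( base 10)3896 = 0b111100111000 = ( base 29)4IA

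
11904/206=57 + 81/103 = 57.79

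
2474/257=2474/257 = 9.63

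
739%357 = 25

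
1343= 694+649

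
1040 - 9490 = - 8450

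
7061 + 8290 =15351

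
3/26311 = 3/26311= 0.00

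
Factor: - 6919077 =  - 3^1*11^1 * 209669^1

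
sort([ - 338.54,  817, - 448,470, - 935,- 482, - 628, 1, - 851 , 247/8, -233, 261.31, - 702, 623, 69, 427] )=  [- 935, - 851 ,  -  702, - 628, - 482, - 448,-338.54,-233,1,  247/8 , 69,261.31,427, 470,623,817 ]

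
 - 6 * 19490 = - 116940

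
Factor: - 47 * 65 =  - 3055 = - 5^1*13^1*47^1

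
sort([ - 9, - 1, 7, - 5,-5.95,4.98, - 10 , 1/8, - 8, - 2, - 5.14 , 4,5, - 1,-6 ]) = [ - 10,-9,-8, - 6, - 5.95, - 5.14,-5, - 2, - 1, - 1, 1/8, 4, 4.98, 5,7 ]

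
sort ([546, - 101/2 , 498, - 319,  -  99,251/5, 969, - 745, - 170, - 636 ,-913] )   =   [ - 913, - 745, - 636, - 319, - 170 , - 99, - 101/2,251/5, 498, 546, 969]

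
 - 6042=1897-7939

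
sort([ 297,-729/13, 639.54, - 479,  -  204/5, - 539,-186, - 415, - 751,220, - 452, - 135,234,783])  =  [ - 751,- 539 , - 479, - 452, - 415, - 186, - 135, - 729/13, - 204/5, 220,234, 297,  639.54, 783 ]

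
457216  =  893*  512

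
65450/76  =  32725/38 = 861.18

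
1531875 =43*35625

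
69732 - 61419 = 8313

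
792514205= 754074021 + 38440184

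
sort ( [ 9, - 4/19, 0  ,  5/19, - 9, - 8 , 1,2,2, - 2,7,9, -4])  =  [ - 9, - 8,-4, - 2 ,- 4/19,0,5/19, 1,  2, 2,7,9, 9] 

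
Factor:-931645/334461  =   - 3^(-1 )*5^1*11^1 *13^1*1303^1*111487^( - 1 ) 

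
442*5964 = 2636088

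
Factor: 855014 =2^1*41^1 * 10427^1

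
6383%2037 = 272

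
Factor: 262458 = 2^1 * 3^2 * 7^1 *2083^1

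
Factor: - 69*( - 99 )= 6831 = 3^3*11^1*23^1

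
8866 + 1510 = 10376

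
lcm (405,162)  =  810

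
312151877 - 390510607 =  - 78358730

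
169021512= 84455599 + 84565913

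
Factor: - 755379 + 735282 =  - 3^2*7^1*11^1 * 29^1=- 20097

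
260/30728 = 65/7682   =  0.01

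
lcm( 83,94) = 7802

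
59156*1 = 59156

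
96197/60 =1603 + 17/60 = 1603.28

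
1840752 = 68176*27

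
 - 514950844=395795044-910745888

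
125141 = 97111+28030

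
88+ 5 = 93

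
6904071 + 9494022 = 16398093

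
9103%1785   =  178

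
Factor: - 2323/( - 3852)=2^( - 2 ) * 3^( - 2 )*23^1*101^1*107^ ( - 1) 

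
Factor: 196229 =11^1  *  17839^1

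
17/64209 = 1/3777 = 0.00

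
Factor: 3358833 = 3^1*1119611^1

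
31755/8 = 3969  +  3/8 = 3969.38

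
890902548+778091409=1668993957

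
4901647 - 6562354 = -1660707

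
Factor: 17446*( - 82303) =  - 1435858138 = - 2^1 *11^1*13^3*61^1*487^1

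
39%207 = 39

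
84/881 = 84/881  =  0.10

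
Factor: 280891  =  13^1*17^1*31^1*41^1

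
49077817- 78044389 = - 28966572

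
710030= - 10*( - 71003)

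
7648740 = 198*38630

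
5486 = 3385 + 2101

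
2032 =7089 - 5057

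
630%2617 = 630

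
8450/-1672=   -  4225/836 = -5.05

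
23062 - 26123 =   -  3061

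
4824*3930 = 18958320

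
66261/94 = 704+85/94  =  704.90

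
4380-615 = 3765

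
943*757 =713851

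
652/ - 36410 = -1+ 17879/18205  =  -0.02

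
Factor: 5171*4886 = 2^1*7^1*349^1*5171^1 = 25265506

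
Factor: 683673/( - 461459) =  - 843/569=-  3^1 * 281^1*569^( - 1 )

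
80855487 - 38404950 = 42450537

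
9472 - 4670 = 4802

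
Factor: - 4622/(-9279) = 2^1*3^( - 2 )*1031^( - 1)*2311^1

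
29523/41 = 720 + 3/41 = 720.07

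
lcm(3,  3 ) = 3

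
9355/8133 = 1 + 1222/8133=1.15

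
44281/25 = 1771+6/25 = 1771.24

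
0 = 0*882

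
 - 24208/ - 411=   58 +370/411 = 58.90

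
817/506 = 1+ 311/506 = 1.61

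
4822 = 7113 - 2291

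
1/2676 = 1/2676  =  0.00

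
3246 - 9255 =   -  6009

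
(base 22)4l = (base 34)37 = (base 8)155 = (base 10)109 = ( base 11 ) 9A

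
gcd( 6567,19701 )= 6567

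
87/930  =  29/310 = 0.09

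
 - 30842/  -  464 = 15421/232 = 66.47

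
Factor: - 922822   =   - 2^1*461411^1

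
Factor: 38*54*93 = 190836 = 2^2*3^4*19^1*31^1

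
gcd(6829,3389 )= 1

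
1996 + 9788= 11784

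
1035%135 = 90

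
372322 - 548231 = -175909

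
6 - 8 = -2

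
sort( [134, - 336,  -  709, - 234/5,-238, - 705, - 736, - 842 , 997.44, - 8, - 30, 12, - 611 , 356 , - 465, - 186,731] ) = [ - 842,- 736, - 709, - 705 , - 611,  -  465, - 336 ,-238 , - 186, - 234/5, - 30 ,-8,  12, 134, 356, 731, 997.44 ] 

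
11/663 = 11/663= 0.02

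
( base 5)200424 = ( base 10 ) 6364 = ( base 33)5rs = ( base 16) 18DC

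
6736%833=72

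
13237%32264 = 13237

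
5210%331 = 245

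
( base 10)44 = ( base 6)112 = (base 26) 1I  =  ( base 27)1h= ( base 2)101100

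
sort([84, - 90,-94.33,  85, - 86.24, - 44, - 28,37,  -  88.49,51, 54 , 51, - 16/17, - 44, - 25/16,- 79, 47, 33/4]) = [-94.33, - 90,- 88.49, - 86.24, - 79, - 44,  -  44, - 28 , - 25/16, - 16/17, 33/4, 37, 47,51, 51, 54 , 84, 85]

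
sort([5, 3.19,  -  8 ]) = [ - 8, 3.19, 5]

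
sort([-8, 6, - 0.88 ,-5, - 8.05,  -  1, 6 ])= [ - 8.05, - 8,-5, - 1,-0.88, 6, 6 ] 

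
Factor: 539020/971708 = 5^1*26951^1*242927^(-1) = 134755/242927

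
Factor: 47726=2^1*7^2*487^1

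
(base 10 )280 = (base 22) CG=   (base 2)100011000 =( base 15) 13A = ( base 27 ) aa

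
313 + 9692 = 10005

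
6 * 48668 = 292008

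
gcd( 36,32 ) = 4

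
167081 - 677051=  -  509970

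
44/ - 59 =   -  44/59= -0.75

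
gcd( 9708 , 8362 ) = 2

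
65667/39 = 21889/13   =  1683.77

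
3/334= 3/334 = 0.01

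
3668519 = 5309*691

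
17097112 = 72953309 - 55856197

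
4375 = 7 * 625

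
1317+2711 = 4028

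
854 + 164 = 1018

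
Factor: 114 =2^1*3^1*19^1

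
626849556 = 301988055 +324861501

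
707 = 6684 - 5977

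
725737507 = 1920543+723816964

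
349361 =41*8521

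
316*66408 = 20984928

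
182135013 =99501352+82633661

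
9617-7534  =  2083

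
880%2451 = 880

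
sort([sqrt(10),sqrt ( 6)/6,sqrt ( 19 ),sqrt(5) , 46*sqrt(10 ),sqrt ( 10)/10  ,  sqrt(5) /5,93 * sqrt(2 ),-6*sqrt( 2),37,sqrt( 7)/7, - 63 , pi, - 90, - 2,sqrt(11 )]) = [-90,  -  63 ,-6*sqrt( 2),-2,sqrt(  10 )/10,  sqrt( 7)/7,sqrt(6)/6 , sqrt(5)/5,sqrt (5) , pi, sqrt ( 10),  sqrt (11),sqrt( 19),37,93*sqrt(2),46 *sqrt(10) ] 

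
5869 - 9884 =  - 4015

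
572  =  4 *143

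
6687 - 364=6323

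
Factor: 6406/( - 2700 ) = - 2^(  -  1)*3^( - 3) * 5^ (-2) * 3203^1 =- 3203/1350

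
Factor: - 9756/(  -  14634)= 2/3=2^1 * 3^( - 1)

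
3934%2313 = 1621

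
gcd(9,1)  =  1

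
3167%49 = 31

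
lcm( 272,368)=6256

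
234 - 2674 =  - 2440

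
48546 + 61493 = 110039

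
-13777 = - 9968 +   -  3809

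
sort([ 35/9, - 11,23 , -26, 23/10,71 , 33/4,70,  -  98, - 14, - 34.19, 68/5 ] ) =[ - 98 ,  -  34.19, - 26, - 14, -11,  23/10, 35/9, 33/4,  68/5,23,70 , 71 ] 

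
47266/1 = 47266 = 47266.00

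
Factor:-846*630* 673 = -358695540=- 2^2 * 3^4*5^1*7^1*47^1*673^1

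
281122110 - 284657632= - 3535522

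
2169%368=329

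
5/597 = 5/597= 0.01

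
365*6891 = 2515215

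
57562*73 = 4202026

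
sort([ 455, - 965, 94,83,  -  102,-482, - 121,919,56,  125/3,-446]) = [ - 965  , - 482, - 446,-121, - 102,125/3,56, 83 , 94,455, 919] 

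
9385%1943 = 1613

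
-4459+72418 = 67959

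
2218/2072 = 1109/1036 = 1.07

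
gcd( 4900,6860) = 980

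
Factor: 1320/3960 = 3^( - 1) = 1/3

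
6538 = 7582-1044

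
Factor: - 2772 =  - 2^2*3^2* 7^1*11^1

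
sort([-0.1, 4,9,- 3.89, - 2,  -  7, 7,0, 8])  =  [ - 7 ,  -  3.89, - 2, - 0.1,0, 4,  7,8,9 ] 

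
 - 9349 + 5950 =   -  3399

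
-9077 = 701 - 9778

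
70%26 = 18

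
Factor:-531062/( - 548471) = 2^1*7^1*11^ ( - 1)*17^ (-1)*419^( - 1)*5419^1 = 75866/78353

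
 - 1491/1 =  -1491 = - 1491.00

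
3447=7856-4409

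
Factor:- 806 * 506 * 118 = -2^3*11^1*13^1*23^1*31^1*59^1  =  - 48124648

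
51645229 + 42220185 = 93865414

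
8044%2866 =2312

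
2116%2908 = 2116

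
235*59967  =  14092245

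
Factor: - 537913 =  - 537913^1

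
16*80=1280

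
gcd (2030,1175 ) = 5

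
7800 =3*2600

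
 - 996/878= - 498/439 = - 1.13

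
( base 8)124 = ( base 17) 4g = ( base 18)4C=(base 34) 2g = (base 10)84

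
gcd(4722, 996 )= 6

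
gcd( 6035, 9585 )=355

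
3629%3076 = 553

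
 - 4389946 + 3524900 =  - 865046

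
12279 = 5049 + 7230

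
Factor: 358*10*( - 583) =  - 2^2*5^1*11^1*53^1*179^1= -2087140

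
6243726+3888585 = 10132311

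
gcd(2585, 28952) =517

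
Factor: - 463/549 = -3^( - 2)  *61^( - 1) * 463^1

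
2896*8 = 23168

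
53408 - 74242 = - 20834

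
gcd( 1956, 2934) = 978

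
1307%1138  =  169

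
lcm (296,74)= 296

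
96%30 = 6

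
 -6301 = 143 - 6444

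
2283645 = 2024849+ 258796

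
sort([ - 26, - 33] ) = [-33, - 26] 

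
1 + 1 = 2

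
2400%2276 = 124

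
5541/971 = 5541/971 = 5.71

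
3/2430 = 1/810 = 0.00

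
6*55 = 330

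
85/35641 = 85/35641= 0.00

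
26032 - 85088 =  - 59056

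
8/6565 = 8/6565 = 0.00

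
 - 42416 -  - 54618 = 12202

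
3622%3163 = 459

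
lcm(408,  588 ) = 19992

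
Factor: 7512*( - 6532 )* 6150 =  - 2^6*3^2*5^2*23^1*41^1 * 71^1* 313^1=- 301770561600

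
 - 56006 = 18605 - 74611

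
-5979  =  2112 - 8091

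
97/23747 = 97/23747=0.00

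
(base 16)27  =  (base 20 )1J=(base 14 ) 2b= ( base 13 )30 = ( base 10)39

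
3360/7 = 480 = 480.00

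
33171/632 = 52 + 307/632 = 52.49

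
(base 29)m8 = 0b1010000110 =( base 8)1206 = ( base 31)KQ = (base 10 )646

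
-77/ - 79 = 77/79=0.97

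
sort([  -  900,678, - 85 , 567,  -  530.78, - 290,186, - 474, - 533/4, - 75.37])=[ - 900,-530.78, - 474 , - 290 ,-533/4, - 85, - 75.37, 186, 567,  678]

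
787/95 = 787/95 = 8.28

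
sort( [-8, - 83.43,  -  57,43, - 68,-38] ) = [-83.43,-68,-57 , -38,-8,43]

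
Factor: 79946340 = 2^2*3^1 *5^1*1332439^1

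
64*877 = 56128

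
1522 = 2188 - 666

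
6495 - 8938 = -2443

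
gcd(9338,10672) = 1334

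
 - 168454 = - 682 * 247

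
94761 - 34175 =60586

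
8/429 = 8/429 = 0.02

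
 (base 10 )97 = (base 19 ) 52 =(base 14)6d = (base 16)61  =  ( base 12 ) 81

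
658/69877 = 658/69877=0.01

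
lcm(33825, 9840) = 541200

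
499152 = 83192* 6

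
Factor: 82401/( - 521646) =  - 2^(-1)*11^2*383^( - 1) = -121/766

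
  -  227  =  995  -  1222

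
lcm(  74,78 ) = 2886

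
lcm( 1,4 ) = 4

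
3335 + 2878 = 6213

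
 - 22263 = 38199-60462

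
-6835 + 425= - 6410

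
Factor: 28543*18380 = 2^2*5^1*17^1 * 23^1*73^1*919^1 = 524620340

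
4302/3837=1434/1279  =  1.12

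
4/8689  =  4/8689 = 0.00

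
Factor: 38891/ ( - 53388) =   -  2^( - 2) * 3^( - 2)*1483^ ( - 1 )*38891^1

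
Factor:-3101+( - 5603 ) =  - 2^9*17^1 = - 8704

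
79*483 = 38157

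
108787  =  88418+20369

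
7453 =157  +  7296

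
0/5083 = 0 = 0.00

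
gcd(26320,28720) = 80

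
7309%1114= 625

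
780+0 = 780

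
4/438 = 2/219  =  0.01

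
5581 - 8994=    -3413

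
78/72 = 13/12 = 1.08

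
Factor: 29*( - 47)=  - 29^1*47^1 = - 1363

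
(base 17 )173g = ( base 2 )1101101011011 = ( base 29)89E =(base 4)1231123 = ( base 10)7003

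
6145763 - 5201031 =944732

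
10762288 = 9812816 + 949472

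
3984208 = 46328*86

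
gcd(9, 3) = 3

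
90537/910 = 90537/910 = 99.49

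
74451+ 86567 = 161018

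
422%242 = 180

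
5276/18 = 2638/9 = 293.11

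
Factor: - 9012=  - 2^2*3^1*751^1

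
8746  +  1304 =10050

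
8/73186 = 4/36593 = 0.00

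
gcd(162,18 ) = 18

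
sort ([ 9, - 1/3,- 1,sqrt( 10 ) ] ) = [ - 1, - 1/3,sqrt( 10 ), 9]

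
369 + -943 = - 574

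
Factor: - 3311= - 7^1*11^1*  43^1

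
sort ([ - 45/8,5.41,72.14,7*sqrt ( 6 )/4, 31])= [ -45/8,  7*sqrt(6 ) /4,5.41,31,72.14]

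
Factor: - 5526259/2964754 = -2^( - 1)*13^( - 1 )*101^ ( - 1)*103^1*1129^( - 1 )*53653^1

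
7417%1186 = 301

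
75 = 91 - 16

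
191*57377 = 10959007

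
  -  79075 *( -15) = 1186125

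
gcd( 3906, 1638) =126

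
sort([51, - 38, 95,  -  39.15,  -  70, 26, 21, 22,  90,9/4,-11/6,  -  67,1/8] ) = [ - 70,- 67, - 39.15,- 38, - 11/6,1/8,9/4, 21,22,26,51, 90,95]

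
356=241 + 115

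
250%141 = 109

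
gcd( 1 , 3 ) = 1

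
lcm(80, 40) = 80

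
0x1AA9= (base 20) h15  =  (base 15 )2050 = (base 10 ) 6825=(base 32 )6L9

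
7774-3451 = 4323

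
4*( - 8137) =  - 32548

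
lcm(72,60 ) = 360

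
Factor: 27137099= 11^1 * 83^1*29723^1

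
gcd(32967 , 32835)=33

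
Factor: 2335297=2335297^1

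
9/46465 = 9/46465 =0.00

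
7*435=3045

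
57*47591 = 2712687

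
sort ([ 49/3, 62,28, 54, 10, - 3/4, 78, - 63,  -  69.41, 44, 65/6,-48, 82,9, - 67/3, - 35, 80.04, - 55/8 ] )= [  -  69.41, - 63, - 48, - 35,-67/3,-55/8, -3/4, 9, 10, 65/6 , 49/3, 28,44, 54,62, 78 , 80.04,82]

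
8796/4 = 2199 = 2199.00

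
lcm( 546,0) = 0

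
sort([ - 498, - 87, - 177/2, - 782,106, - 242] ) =[ - 782, - 498, - 242, - 177/2, - 87,106]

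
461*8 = 3688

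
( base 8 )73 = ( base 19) 32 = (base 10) 59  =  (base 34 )1p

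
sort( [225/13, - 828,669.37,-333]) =[ - 828, - 333, 225/13,669.37 ] 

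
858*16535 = 14187030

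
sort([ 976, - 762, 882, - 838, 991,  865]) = [ -838, - 762,  865,882 , 976 , 991 ]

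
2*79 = 158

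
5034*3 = 15102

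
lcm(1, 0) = 0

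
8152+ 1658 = 9810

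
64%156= 64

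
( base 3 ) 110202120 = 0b10010001010111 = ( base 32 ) 92n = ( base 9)13676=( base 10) 9303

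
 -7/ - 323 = 7/323 = 0.02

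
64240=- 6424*(  -  10)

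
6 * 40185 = 241110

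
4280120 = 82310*52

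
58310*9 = 524790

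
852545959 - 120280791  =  732265168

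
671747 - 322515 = 349232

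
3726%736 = 46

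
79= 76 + 3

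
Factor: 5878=2^1*2939^1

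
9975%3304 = 63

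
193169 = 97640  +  95529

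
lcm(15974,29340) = 1437660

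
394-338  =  56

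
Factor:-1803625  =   - 5^3*47^1*307^1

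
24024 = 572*42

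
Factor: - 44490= -2^1*3^1*5^1*1483^1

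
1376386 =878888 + 497498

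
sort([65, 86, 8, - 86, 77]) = [ - 86, 8, 65, 77, 86]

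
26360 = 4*6590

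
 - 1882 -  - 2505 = 623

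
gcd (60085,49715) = 305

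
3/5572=3/5572 = 0.00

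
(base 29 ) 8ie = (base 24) CEG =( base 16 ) 1c60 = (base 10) 7264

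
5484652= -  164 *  ( -33443)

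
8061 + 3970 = 12031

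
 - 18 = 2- 20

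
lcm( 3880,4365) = 34920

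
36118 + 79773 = 115891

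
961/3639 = 961/3639 = 0.26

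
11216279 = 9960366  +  1255913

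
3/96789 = 1/32263=0.00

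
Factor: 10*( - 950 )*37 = -2^2*5^3*19^1*37^1 = - 351500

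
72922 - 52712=20210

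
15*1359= 20385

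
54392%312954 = 54392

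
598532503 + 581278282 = 1179810785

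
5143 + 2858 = 8001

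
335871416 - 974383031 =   -  638511615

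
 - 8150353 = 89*( - 91577)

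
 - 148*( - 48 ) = 7104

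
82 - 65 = 17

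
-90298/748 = -45149/374  =  - 120.72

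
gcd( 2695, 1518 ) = 11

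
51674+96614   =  148288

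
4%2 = 0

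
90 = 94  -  4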